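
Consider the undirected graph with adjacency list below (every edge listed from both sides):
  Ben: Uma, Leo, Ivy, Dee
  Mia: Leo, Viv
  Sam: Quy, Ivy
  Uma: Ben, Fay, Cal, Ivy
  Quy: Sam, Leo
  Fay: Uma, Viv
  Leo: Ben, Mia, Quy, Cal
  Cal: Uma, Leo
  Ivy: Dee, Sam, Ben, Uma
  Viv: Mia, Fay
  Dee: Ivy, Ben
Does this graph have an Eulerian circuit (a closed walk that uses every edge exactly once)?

Yes

Degrees: Ben:4, Mia:2, Sam:2, Uma:4, Quy:2, Fay:2, Leo:4, Cal:2, Ivy:4, Viv:2, Dee:2
Every vertex has even degree and the edges form a single connected piece, so an Eulerian circuit exists.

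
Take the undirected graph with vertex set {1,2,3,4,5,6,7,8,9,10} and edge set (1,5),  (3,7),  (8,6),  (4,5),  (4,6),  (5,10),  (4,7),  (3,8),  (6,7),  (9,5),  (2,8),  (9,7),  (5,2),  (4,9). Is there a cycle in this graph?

Yes

|V| = 10, |E| = 14, number of components = 1.
Since 14 > 10 - 1, a cycle must exist; for instance 7-3-8-6-7.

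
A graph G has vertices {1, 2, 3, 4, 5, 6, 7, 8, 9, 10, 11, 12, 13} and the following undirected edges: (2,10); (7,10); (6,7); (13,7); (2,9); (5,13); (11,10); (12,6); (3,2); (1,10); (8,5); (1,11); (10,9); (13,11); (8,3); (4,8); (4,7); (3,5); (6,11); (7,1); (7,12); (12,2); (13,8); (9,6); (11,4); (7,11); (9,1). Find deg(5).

3

Neighbors of 5: 3, 8, 13.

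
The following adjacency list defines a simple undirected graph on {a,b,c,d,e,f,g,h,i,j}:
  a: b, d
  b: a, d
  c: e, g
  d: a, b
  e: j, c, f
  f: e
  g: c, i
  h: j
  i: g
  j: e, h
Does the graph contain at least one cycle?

Yes

|V| = 10, |E| = 9, number of components = 2.
One cycle is a-d-b-a.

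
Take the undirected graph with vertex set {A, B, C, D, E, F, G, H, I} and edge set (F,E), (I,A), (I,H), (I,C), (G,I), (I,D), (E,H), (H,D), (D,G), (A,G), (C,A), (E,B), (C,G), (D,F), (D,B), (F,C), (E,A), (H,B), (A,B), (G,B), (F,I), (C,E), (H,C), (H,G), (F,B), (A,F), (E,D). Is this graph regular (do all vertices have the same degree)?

Degrees: A:6, B:6, C:6, D:6, E:6, F:6, G:6, H:6, I:6
All degrees equal 6; the graph is regular.

Yes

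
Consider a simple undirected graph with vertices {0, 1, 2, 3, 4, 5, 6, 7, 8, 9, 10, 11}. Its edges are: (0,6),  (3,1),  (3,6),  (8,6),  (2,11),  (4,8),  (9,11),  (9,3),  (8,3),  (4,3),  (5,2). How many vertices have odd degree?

6

Degrees: 0:1, 1:1, 2:2, 3:5, 4:2, 5:1, 6:3, 7:0, 8:3, 9:2, 10:0, 11:2
Odd-degree vertices: 0, 1, 3, 5, 6, 8.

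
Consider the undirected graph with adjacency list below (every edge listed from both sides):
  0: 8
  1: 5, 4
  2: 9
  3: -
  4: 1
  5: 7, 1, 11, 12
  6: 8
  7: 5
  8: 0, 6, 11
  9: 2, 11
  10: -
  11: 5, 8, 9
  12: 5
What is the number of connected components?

Component: {3}
Component: {10}
Component: {0, 1, 2, 4, 5, 6, 7, 8, 9, 11, 12}

3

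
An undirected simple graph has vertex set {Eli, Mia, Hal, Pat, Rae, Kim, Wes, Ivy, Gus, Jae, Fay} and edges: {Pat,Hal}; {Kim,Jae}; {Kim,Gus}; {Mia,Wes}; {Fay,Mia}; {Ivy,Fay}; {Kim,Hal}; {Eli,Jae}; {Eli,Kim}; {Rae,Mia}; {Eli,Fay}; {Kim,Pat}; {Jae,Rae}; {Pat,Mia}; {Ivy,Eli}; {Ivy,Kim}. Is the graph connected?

Yes

A breadth-first search from Eli visits Eli, Fay, Kim, Jae, Ivy, Mia, Hal, Gus, Pat, Rae, Wes — all 11 vertices — so the graph is connected.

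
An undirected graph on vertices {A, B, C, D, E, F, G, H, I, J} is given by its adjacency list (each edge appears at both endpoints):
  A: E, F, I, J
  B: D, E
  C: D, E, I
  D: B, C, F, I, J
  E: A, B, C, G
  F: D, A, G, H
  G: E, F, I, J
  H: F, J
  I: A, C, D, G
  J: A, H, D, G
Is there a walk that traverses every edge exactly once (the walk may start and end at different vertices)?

Yes

Degrees: A:4, B:2, C:3, D:5, E:4, F:4, G:4, H:2, I:4, J:4
Odd-degree vertices: C, D (2 total).
With 2 odd-degree vertices and all edges in one connected piece, an Eulerian trail exists (from C to D).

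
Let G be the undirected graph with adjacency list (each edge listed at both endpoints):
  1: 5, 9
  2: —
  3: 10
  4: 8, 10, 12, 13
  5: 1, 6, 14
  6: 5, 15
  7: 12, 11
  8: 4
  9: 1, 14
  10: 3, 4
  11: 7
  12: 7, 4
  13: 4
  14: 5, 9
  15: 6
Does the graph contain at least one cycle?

|V| = 15, |E| = 13, number of components = 3.
One cycle is 1-5-14-9-1.

Yes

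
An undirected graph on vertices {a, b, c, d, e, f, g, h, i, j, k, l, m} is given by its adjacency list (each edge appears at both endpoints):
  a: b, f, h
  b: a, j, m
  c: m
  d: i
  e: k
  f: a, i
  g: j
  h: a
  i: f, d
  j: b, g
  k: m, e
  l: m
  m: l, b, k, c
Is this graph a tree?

|V| = 13, |E| = 12.
Connected and |E| = |V| - 1, which characterizes a tree.

Yes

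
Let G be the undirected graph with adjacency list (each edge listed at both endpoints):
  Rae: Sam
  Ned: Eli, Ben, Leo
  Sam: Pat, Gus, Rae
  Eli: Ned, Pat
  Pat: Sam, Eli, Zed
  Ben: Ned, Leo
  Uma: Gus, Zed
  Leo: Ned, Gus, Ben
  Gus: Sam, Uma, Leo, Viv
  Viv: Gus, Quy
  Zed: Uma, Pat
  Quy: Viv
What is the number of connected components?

1

Component: {Rae, Ned, Sam, Eli, Pat, Ben, Uma, Leo, Gus, Viv, Zed, Quy}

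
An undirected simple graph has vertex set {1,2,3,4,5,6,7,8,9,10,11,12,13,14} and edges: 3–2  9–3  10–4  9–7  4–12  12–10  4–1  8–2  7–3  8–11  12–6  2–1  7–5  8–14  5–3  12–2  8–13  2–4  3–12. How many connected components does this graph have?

1

Component: {1, 2, 3, 4, 5, 6, 7, 8, 9, 10, 11, 12, 13, 14}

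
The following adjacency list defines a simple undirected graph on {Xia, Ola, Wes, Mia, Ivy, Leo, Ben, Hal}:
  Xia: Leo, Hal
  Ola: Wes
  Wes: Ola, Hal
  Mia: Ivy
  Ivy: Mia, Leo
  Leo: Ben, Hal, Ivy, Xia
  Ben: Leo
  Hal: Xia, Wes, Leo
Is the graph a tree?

No

The graph has 8 vertices and 8 edges.
A tree on 8 vertices has exactly 7 edges; this graph has 8, so it contains a cycle and is not a tree.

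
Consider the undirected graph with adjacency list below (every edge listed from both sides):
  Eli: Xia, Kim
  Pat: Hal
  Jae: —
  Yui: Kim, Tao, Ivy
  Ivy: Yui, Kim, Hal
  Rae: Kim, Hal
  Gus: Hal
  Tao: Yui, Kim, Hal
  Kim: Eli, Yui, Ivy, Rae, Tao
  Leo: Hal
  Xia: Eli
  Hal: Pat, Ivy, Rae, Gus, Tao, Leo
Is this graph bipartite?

No

Yui-Kim-Ivy-Yui is an odd cycle (length 3), and a bipartite graph can contain only even cycles.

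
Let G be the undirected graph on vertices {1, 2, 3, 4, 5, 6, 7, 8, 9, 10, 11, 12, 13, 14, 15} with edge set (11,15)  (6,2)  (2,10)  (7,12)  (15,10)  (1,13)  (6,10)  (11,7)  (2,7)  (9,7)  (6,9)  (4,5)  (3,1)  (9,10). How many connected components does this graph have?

5

Component: {8}
Component: {14}
Component: {4, 5}
Component: {1, 3, 13}
Component: {2, 6, 7, 9, 10, 11, 12, 15}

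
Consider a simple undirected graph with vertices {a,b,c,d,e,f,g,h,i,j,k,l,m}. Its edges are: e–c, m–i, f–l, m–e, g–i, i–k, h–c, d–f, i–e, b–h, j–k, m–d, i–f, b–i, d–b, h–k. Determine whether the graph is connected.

Component: {a}
Component: {b, c, d, e, f, g, h, i, j, k, l, m}
No edge joins these 2 groups, so the graph is disconnected.

No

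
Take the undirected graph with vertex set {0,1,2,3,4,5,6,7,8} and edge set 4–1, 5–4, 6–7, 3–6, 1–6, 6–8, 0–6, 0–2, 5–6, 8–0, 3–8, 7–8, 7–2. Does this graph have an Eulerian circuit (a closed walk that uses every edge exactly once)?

Degrees: 0:3, 1:2, 2:2, 3:2, 4:2, 5:2, 6:6, 7:3, 8:4
Vertices with odd degree: 0, 7. An Eulerian circuit requires all degrees even.

No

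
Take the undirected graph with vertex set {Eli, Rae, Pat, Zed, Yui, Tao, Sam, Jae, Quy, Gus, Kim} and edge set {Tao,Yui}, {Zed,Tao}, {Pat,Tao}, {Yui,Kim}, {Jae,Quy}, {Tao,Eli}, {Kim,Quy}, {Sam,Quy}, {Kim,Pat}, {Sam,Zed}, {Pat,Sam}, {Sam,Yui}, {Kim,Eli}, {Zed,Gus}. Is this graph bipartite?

Color {Rae, Tao, Sam, Jae, Gus, Kim} black and {Eli, Pat, Zed, Yui, Quy} white. No edge joins two same-colored vertices, so the graph is bipartite.

Yes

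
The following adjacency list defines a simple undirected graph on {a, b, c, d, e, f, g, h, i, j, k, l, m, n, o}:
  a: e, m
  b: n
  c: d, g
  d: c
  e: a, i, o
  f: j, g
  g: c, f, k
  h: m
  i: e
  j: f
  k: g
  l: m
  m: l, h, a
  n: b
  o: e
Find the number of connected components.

Component: {b, n}
Component: {c, d, f, g, j, k}
Component: {a, e, h, i, l, m, o}

3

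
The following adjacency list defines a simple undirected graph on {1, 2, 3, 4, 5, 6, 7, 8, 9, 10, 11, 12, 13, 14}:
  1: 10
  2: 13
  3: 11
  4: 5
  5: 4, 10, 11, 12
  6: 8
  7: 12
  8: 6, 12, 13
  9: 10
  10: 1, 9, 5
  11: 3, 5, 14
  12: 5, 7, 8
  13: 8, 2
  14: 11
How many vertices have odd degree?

12

Degrees: 1:1, 2:1, 3:1, 4:1, 5:4, 6:1, 7:1, 8:3, 9:1, 10:3, 11:3, 12:3, 13:2, 14:1
Odd-degree vertices: 1, 2, 3, 4, 6, 7, 8, 9, 10, 11, 12, 14.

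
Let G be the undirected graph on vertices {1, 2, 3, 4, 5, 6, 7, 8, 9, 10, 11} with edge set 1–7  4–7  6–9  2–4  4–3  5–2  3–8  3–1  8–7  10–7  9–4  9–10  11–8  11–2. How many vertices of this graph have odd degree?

6

Degrees: 1:2, 2:3, 3:3, 4:4, 5:1, 6:1, 7:4, 8:3, 9:3, 10:2, 11:2
Odd-degree vertices: 2, 3, 5, 6, 8, 9.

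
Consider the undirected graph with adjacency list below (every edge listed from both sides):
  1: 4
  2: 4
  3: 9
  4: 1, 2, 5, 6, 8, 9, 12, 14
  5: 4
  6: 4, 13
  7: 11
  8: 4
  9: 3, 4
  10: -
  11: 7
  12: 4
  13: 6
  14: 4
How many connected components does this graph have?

Component: {10}
Component: {7, 11}
Component: {1, 2, 3, 4, 5, 6, 8, 9, 12, 13, 14}

3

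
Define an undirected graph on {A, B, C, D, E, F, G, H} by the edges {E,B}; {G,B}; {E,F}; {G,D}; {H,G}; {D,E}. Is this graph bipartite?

Yes

Color {A, C, E, G} black and {B, D, F, H} white. No edge joins two same-colored vertices, so the graph is bipartite.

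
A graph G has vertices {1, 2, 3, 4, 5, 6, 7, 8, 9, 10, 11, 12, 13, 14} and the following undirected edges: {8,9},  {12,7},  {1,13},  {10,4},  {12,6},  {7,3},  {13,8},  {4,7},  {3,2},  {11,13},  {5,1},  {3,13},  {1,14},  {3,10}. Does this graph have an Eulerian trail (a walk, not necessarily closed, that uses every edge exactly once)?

Degrees: 1:3, 2:1, 3:4, 4:2, 5:1, 6:1, 7:3, 8:2, 9:1, 10:2, 11:1, 12:2, 13:4, 14:1
Odd-degree vertices: 1, 2, 5, 6, 7, 9, 11, 14 (8 total).
An Eulerian trail requires 0 or 2 odd-degree vertices; here there are 8.

No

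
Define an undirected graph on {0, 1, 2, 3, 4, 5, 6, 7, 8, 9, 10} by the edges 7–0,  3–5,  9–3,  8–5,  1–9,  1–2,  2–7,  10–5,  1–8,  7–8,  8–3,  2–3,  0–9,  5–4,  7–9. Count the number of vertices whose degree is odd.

4

Degrees: 0:2, 1:3, 2:3, 3:4, 4:1, 5:4, 6:0, 7:4, 8:4, 9:4, 10:1
Odd-degree vertices: 1, 2, 4, 10.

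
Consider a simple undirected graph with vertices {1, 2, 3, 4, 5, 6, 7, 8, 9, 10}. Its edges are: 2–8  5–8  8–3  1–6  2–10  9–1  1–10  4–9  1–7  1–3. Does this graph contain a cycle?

|V| = 10, |E| = 10, number of components = 1.
One cycle is 1-10-2-8-3-1.

Yes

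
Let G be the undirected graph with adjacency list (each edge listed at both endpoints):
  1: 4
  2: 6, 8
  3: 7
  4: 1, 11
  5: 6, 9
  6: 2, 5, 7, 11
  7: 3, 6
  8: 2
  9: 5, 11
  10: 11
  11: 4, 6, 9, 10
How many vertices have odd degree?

Degrees: 1:1, 2:2, 3:1, 4:2, 5:2, 6:4, 7:2, 8:1, 9:2, 10:1, 11:4
Odd-degree vertices: 1, 3, 8, 10.

4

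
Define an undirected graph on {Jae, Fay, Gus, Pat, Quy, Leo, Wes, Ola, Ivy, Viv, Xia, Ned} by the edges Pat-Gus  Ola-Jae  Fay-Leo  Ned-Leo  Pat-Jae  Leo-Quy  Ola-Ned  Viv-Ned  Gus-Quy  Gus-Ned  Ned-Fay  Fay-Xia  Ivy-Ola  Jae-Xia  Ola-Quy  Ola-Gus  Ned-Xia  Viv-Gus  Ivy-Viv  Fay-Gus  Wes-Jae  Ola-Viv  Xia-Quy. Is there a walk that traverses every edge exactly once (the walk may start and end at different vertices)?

Yes

Degrees: Jae:4, Fay:4, Gus:6, Pat:2, Quy:4, Leo:3, Wes:1, Ola:6, Ivy:2, Viv:4, Xia:4, Ned:6
Odd-degree vertices: Leo, Wes (2 total).
The non-isolated vertices are connected and exactly 2 have odd degree, so an Eulerian trail exists (from Leo to Wes).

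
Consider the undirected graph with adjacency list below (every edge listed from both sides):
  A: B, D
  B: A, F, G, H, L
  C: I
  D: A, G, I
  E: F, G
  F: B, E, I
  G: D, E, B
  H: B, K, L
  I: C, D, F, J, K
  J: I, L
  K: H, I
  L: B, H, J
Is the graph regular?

Degrees: A:2, B:5, C:1, D:3, E:2, F:3, G:3, H:3, I:5, J:2, K:2, L:3
Vertex C has degree 1 while B has degree 5, so the graph is not regular.

No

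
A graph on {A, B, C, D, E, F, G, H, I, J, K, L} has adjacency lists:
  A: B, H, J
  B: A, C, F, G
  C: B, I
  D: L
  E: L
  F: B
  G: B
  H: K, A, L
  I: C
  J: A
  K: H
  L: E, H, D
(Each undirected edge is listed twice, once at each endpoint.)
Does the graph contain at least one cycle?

The graph has 12 vertices, 11 edges, and 1 connected component.
A forest on 12 vertices with 1 component has exactly 11 edges, which matches — so no cycle.

No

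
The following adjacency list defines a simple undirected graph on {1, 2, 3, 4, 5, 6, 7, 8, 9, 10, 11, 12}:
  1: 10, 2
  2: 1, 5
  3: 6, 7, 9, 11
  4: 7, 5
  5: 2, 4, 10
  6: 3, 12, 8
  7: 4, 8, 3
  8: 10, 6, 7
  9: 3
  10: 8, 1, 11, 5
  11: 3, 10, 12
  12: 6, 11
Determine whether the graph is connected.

Yes

A breadth-first search from 1 visits 1, 10, 2, 11, 5, 8, 3, 12, 4, 6, 7, 9 — all 12 vertices — so the graph is connected.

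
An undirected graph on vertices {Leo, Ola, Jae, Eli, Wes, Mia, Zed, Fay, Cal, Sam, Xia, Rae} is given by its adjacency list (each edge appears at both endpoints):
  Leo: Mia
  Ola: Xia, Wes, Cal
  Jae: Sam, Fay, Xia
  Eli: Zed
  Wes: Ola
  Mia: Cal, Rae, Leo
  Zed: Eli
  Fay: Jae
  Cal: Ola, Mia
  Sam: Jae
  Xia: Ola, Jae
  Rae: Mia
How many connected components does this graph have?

2

Component: {Eli, Zed}
Component: {Leo, Ola, Jae, Wes, Mia, Fay, Cal, Sam, Xia, Rae}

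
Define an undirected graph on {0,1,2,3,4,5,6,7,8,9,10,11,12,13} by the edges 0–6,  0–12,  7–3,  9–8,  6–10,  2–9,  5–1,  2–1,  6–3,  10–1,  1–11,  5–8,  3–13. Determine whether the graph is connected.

No

Component: {4}
Component: {0, 1, 2, 3, 5, 6, 7, 8, 9, 10, 11, 12, 13}
There are 2 separate components, so the graph is not connected.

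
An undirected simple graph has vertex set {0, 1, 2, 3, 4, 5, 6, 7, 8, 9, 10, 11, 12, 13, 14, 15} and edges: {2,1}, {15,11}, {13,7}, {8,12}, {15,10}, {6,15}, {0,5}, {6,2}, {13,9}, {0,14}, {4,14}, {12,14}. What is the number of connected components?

Component: {3}
Component: {7, 9, 13}
Component: {0, 4, 5, 8, 12, 14}
Component: {1, 2, 6, 10, 11, 15}

4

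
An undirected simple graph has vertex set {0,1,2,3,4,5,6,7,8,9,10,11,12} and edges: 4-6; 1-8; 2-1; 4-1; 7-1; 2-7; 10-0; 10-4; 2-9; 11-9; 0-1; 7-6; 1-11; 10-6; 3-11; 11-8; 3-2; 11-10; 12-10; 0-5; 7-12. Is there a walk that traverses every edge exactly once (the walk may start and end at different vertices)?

No

Degrees: 0:3, 1:6, 2:4, 3:2, 4:3, 5:1, 6:3, 7:4, 8:2, 9:2, 10:5, 11:5, 12:2
Odd-degree vertices: 0, 4, 5, 6, 10, 11 (6 total).
With 6 odd-degree vertices (more than two), no single trail can use every edge.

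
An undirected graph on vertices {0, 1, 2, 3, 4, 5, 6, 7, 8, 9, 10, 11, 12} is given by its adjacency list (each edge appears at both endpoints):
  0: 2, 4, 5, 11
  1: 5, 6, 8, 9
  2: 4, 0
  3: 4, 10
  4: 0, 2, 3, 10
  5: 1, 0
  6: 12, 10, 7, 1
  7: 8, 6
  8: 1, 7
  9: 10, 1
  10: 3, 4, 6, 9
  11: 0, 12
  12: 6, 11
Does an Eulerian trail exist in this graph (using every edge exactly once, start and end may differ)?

Degrees: 0:4, 1:4, 2:2, 3:2, 4:4, 5:2, 6:4, 7:2, 8:2, 9:2, 10:4, 11:2, 12:2
Odd-degree vertices: none (0 total).
With 0 odd-degree vertices and all edges in one connected piece, an Eulerian trail exists.

Yes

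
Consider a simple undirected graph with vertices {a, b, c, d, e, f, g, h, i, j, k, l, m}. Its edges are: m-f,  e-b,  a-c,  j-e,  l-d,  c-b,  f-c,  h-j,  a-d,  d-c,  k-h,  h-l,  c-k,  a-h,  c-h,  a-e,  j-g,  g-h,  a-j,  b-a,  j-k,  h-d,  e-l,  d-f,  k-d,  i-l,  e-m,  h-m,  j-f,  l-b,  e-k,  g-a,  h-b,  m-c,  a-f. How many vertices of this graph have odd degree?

8

Degrees: a:8, b:5, c:7, d:6, e:6, f:5, g:3, h:9, i:1, j:6, k:5, l:5, m:4
Odd-degree vertices: b, c, f, g, h, i, k, l.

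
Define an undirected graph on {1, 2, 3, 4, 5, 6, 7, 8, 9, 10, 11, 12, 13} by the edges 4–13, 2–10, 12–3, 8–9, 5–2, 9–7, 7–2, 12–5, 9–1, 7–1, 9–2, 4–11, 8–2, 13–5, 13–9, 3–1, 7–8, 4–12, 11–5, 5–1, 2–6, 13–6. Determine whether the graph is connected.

Yes

Starting from 1 and exploring outward reaches every vertex (1, 5, 9, 7, 3, 2, 12, 11, 13, 8, 6, 10, 4); the graph is connected.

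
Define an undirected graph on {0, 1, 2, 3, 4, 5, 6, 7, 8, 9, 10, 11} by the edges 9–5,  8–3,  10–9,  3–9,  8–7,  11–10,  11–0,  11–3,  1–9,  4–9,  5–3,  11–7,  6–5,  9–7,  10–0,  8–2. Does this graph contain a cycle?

The graph has 12 vertices, 16 edges, and 1 connected component.
One cycle is 3-8-7-9-3.

Yes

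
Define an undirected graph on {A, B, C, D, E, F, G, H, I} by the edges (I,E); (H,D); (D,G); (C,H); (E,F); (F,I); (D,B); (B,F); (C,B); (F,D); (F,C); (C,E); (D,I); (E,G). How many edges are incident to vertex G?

2

Neighbors of G: D, E.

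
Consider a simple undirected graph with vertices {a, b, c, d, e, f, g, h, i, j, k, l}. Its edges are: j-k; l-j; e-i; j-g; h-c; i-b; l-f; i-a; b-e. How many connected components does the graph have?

Component: {d}
Component: {c, h}
Component: {a, b, e, i}
Component: {f, g, j, k, l}

4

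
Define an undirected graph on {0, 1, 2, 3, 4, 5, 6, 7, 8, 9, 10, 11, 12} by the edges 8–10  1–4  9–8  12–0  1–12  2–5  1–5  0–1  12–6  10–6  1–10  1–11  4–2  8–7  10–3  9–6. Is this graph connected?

Yes

Starting from 0 and exploring outward reaches every vertex (0, 12, 1, 6, 5, 4, 11, 10, 9, 2, 8, 3, 7); the graph is connected.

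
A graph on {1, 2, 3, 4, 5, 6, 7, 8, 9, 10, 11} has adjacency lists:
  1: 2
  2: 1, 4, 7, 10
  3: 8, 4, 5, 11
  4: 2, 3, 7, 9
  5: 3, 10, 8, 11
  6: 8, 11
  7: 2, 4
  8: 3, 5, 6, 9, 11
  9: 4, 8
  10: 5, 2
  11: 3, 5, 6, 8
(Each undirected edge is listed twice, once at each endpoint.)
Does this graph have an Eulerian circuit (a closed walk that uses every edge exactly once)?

Degrees: 1:1, 2:4, 3:4, 4:4, 5:4, 6:2, 7:2, 8:5, 9:2, 10:2, 11:4
Vertices with odd degree: 1, 8. An Eulerian circuit requires all degrees even.

No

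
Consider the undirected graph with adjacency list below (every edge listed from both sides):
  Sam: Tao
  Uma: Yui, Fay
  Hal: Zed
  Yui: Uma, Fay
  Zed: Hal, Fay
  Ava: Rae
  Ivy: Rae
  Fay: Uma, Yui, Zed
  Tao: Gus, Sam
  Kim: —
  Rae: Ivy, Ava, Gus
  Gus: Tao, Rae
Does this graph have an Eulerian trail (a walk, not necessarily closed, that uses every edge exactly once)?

Degrees: Sam:1, Uma:2, Hal:1, Yui:2, Zed:2, Ava:1, Ivy:1, Fay:3, Tao:2, Kim:0, Rae:3, Gus:2
Odd-degree vertices: Sam, Hal, Ava, Ivy, Fay, Rae (6 total).
With 6 odd-degree vertices (more than two), no single trail can use every edge.

No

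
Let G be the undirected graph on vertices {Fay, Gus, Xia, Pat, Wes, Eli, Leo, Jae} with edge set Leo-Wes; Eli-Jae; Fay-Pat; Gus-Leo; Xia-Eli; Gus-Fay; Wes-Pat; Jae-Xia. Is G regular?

Yes

Degrees: Fay:2, Gus:2, Xia:2, Pat:2, Wes:2, Eli:2, Leo:2, Jae:2
All degrees equal 2; the graph is regular.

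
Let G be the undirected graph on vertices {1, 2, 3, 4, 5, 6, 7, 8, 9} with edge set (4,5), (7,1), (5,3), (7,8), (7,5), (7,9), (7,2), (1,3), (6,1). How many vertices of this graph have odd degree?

8

Degrees: 1:3, 2:1, 3:2, 4:1, 5:3, 6:1, 7:5, 8:1, 9:1
Odd-degree vertices: 1, 2, 4, 5, 6, 7, 8, 9.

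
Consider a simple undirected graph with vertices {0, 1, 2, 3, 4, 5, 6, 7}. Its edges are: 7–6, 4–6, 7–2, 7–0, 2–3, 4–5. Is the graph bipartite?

Yes

Partition the vertices as {1, 3, 4, 7} vs {0, 2, 5, 6}. Each listed edge has one endpoint in each part, so the graph is bipartite.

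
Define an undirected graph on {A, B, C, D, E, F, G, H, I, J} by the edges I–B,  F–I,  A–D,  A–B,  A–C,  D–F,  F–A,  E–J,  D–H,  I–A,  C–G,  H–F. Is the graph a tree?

No

|V| = 10, |E| = 12.
It splits into 2 components, so it cannot be a tree.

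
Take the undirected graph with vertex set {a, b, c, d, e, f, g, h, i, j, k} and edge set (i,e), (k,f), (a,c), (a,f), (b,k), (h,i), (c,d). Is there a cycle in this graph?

|V| = 11, |E| = 7, number of components = 4.
Since 7 = 11 - 4, the graph is a forest and contains no cycle.

No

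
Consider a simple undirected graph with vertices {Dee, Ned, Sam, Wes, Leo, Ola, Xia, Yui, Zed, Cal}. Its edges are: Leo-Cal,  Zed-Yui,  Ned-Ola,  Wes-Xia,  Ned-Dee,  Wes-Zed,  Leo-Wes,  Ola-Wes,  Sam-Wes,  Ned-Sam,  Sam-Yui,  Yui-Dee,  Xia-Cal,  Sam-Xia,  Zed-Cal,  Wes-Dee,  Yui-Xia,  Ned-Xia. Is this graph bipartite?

Xia-Sam-Yui-Xia is an odd cycle (length 3), and a bipartite graph can contain only even cycles.

No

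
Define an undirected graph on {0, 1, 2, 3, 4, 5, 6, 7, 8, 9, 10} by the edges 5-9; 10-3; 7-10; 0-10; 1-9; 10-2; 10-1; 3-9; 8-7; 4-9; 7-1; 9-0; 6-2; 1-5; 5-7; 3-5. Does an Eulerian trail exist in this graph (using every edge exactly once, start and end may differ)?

No

Degrees: 0:2, 1:4, 2:2, 3:3, 4:1, 5:4, 6:1, 7:4, 8:1, 9:5, 10:5
Odd-degree vertices: 3, 4, 6, 8, 9, 10 (6 total).
With 6 odd-degree vertices (more than two), no single trail can use every edge.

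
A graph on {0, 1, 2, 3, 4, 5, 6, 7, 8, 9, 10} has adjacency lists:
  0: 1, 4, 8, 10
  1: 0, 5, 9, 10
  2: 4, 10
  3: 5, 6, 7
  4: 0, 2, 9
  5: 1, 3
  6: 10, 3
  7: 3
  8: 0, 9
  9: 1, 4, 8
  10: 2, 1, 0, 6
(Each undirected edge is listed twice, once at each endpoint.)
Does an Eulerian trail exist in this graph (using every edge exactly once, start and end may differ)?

No

Degrees: 0:4, 1:4, 2:2, 3:3, 4:3, 5:2, 6:2, 7:1, 8:2, 9:3, 10:4
Odd-degree vertices: 3, 4, 7, 9 (4 total).
An Eulerian trail requires 0 or 2 odd-degree vertices; here there are 4.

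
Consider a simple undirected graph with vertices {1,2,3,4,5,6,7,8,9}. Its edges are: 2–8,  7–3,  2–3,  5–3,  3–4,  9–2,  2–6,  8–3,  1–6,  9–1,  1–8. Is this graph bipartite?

The cycle 8-3-2-8 has length 3, which is odd, so the graph is not bipartite.

No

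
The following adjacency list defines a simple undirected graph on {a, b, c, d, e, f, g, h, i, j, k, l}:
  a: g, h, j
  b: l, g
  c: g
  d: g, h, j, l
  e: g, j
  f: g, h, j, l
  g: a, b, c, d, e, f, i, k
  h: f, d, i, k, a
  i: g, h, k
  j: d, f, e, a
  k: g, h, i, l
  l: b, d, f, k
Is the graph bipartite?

g-i-k-g is an odd cycle (length 3), and a bipartite graph can contain only even cycles.

No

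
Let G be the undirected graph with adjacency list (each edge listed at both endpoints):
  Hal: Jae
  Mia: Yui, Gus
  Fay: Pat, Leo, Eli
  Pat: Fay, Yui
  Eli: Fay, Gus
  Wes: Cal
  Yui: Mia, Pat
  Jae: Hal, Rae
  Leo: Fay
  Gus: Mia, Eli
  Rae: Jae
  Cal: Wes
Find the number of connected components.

3

Component: {Wes, Cal}
Component: {Hal, Jae, Rae}
Component: {Mia, Fay, Pat, Eli, Yui, Leo, Gus}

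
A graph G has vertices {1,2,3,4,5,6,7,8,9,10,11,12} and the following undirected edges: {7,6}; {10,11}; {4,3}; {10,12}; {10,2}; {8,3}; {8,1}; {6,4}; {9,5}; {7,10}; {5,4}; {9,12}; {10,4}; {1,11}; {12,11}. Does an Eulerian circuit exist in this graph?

Degrees: 1:2, 2:1, 3:2, 4:4, 5:2, 6:2, 7:2, 8:2, 9:2, 10:5, 11:3, 12:3
2, 10, 11, 12 have odd degree; an Eulerian circuit needs every degree to be even, so none exists.

No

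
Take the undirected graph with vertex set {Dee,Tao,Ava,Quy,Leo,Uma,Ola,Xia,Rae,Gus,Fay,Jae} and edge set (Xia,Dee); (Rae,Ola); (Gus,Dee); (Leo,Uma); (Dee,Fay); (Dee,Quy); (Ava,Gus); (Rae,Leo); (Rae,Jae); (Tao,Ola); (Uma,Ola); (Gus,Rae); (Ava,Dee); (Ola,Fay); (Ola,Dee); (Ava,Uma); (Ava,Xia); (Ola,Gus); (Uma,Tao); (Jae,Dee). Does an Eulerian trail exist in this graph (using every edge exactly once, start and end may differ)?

Degrees: Dee:7, Tao:2, Ava:4, Quy:1, Leo:2, Uma:4, Ola:6, Xia:2, Rae:4, Gus:4, Fay:2, Jae:2
Odd-degree vertices: Dee, Quy (2 total).
The non-isolated vertices are connected and exactly 2 have odd degree, so an Eulerian trail exists (from Dee to Quy).

Yes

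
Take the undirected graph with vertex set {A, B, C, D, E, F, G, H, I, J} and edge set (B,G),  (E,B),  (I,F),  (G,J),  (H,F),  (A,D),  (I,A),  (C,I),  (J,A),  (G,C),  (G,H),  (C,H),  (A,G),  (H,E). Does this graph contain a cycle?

Yes

The graph has 10 vertices, 14 edges, and 1 connected component.
Since 14 > 10 - 1, a cycle must exist; for instance C-H-E-B-G-C.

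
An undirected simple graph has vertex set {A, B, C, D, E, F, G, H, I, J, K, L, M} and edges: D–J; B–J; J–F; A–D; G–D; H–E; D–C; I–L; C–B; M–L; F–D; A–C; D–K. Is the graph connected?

Component: {E, H}
Component: {I, L, M}
Component: {A, B, C, D, F, G, J, K}
No edge joins these 3 groups, so the graph is disconnected.

No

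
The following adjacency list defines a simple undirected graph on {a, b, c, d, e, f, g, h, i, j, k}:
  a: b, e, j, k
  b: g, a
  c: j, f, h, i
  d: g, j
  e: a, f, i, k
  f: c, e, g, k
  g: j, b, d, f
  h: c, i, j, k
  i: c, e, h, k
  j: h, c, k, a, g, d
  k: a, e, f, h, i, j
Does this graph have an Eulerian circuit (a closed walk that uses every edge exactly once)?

Degrees: a:4, b:2, c:4, d:2, e:4, f:4, g:4, h:4, i:4, j:6, k:6
Every vertex has even degree and the edges form a single connected piece, so an Eulerian circuit exists.

Yes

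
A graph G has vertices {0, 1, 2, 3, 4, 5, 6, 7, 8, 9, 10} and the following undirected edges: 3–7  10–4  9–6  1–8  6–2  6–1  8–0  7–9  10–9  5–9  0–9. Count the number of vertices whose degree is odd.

6

Degrees: 0:2, 1:2, 2:1, 3:1, 4:1, 5:1, 6:3, 7:2, 8:2, 9:5, 10:2
Odd-degree vertices: 2, 3, 4, 5, 6, 9.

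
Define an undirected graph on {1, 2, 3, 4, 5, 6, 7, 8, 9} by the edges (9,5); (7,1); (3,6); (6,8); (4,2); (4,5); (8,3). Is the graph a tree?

The graph has 9 vertices and 7 edges.
It is not connected, so it is not a tree.

No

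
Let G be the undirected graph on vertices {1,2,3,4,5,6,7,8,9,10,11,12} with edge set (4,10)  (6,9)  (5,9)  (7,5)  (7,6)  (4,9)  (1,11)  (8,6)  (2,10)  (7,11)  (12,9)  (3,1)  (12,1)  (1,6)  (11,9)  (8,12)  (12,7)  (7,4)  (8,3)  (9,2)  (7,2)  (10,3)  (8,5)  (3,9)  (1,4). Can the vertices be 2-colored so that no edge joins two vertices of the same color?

A valid 2-coloring puts {2, 3, 4, 5, 6, 11, 12} on one side and {1, 7, 8, 9, 10} on the other; every edge crosses between the two sides.

Yes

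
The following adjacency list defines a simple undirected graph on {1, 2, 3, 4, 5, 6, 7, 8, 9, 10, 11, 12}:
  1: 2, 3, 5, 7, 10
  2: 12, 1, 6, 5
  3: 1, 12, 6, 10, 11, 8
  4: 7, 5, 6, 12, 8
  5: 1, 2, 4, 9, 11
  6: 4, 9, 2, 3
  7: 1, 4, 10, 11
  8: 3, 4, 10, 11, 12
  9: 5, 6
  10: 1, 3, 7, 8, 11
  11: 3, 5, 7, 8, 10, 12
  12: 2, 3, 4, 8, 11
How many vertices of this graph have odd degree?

Degrees: 1:5, 2:4, 3:6, 4:5, 5:5, 6:4, 7:4, 8:5, 9:2, 10:5, 11:6, 12:5
Odd-degree vertices: 1, 4, 5, 8, 10, 12.

6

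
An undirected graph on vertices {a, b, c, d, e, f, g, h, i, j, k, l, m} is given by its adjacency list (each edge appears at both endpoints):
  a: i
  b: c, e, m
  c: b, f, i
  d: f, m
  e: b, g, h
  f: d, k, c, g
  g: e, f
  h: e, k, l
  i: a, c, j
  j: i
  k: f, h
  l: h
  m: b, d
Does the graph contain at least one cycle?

|V| = 13, |E| = 15, number of components = 1.
Since 15 > 13 - 1, a cycle must exist; for instance c-f-d-m-b-c.

Yes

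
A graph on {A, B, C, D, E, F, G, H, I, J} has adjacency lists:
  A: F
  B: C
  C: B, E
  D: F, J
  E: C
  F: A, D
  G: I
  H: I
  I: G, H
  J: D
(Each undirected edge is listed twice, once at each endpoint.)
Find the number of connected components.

Component: {B, C, E}
Component: {G, H, I}
Component: {A, D, F, J}

3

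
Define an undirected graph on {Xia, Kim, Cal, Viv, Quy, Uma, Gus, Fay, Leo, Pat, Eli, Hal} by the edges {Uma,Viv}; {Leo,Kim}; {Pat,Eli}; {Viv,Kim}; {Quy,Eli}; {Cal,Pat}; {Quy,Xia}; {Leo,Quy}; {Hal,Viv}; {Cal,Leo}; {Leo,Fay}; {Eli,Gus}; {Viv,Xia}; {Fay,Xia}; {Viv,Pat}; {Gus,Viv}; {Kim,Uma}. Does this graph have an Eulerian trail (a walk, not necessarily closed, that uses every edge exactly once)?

Degrees: Xia:3, Kim:3, Cal:2, Viv:6, Quy:3, Uma:2, Gus:2, Fay:2, Leo:4, Pat:3, Eli:3, Hal:1
Odd-degree vertices: Xia, Kim, Quy, Pat, Eli, Hal (6 total).
With 6 odd-degree vertices (more than two), no single trail can use every edge.

No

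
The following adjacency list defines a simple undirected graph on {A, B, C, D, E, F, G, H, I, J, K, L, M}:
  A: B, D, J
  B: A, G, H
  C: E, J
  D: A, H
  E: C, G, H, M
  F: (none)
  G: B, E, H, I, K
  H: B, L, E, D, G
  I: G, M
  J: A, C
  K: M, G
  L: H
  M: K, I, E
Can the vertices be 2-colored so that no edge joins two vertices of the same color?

No

The cycle G-H-E-G has length 3, which is odd, so the graph is not bipartite.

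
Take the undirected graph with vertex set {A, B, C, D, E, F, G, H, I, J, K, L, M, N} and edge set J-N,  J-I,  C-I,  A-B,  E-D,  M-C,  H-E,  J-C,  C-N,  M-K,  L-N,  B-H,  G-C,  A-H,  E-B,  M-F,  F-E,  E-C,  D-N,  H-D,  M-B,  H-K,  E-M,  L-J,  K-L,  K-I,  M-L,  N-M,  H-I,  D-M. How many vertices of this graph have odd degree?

2

Degrees: A:2, B:4, C:6, D:4, E:6, F:2, G:1, H:6, I:4, J:4, K:4, L:4, M:8, N:5
Odd-degree vertices: G, N.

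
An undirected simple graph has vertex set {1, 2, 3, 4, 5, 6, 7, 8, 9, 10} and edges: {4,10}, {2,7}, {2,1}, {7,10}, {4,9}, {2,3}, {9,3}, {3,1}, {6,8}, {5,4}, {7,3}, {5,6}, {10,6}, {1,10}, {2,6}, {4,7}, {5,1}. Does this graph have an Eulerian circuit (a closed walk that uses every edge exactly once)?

No

Degrees: 1:4, 2:4, 3:4, 4:4, 5:3, 6:4, 7:4, 8:1, 9:2, 10:4
5, 8 have odd degree; an Eulerian circuit needs every degree to be even, so none exists.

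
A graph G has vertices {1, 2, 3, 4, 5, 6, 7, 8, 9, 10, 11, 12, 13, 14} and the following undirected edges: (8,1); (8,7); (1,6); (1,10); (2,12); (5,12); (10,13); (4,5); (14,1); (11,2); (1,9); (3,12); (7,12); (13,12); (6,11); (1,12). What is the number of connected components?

1

Component: {1, 2, 3, 4, 5, 6, 7, 8, 9, 10, 11, 12, 13, 14}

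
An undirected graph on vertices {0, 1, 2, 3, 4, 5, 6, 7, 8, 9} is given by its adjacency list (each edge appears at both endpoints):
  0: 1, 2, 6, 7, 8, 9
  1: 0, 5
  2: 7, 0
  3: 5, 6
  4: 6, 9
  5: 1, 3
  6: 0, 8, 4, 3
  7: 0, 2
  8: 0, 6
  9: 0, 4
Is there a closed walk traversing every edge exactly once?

Degrees: 0:6, 1:2, 2:2, 3:2, 4:2, 5:2, 6:4, 7:2, 8:2, 9:2
All degrees are even and the non-isolated vertices are connected — an Eulerian circuit exists.

Yes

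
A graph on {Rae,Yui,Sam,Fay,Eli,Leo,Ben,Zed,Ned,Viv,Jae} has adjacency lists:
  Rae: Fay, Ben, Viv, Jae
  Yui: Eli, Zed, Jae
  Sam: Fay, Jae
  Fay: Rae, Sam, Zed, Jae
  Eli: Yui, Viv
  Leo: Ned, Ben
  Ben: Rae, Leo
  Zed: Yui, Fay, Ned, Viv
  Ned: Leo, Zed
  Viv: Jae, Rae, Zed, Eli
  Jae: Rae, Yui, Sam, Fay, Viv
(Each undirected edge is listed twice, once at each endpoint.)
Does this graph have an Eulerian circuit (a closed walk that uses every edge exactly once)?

No

Degrees: Rae:4, Yui:3, Sam:2, Fay:4, Eli:2, Leo:2, Ben:2, Zed:4, Ned:2, Viv:4, Jae:5
Vertices with odd degree: Yui, Jae. An Eulerian circuit requires all degrees even.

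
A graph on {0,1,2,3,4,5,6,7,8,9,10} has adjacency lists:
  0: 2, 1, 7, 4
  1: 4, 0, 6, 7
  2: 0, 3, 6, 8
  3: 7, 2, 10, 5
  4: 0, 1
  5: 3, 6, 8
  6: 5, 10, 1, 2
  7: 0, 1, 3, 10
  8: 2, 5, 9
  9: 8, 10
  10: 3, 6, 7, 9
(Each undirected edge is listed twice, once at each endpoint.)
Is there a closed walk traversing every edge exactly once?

Degrees: 0:4, 1:4, 2:4, 3:4, 4:2, 5:3, 6:4, 7:4, 8:3, 9:2, 10:4
5, 8 have odd degree; an Eulerian circuit needs every degree to be even, so none exists.

No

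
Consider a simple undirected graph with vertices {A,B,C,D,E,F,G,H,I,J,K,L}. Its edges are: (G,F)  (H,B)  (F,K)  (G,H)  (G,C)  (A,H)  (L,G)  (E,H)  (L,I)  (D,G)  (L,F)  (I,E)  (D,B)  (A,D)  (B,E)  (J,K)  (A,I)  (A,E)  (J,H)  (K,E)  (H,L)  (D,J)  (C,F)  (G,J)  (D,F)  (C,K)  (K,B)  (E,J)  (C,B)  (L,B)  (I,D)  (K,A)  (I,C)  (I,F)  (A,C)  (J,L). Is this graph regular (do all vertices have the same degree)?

Yes

Degrees: A:6, B:6, C:6, D:6, E:6, F:6, G:6, H:6, I:6, J:6, K:6, L:6
Every vertex has degree 6, so the graph is 6-regular.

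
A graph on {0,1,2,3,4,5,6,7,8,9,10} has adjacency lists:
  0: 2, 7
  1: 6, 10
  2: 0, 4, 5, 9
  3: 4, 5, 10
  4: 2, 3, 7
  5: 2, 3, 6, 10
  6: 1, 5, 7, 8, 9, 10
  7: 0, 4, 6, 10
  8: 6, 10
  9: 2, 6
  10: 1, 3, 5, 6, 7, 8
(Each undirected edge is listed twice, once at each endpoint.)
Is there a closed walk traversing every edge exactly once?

Degrees: 0:2, 1:2, 2:4, 3:3, 4:3, 5:4, 6:6, 7:4, 8:2, 9:2, 10:6
3, 4 have odd degree; an Eulerian circuit needs every degree to be even, so none exists.

No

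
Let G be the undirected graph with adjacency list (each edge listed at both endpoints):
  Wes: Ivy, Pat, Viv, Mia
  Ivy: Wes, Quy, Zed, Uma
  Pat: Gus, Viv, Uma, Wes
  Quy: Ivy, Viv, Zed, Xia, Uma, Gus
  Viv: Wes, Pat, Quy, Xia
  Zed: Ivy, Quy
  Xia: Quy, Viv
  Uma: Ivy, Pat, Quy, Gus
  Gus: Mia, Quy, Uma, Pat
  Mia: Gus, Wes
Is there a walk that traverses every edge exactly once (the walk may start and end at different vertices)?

Degrees: Wes:4, Ivy:4, Pat:4, Quy:6, Viv:4, Zed:2, Xia:2, Uma:4, Gus:4, Mia:2
Odd-degree vertices: none (0 total).
The non-isolated vertices are connected and exactly 0 have odd degree, so an Eulerian trail exists.

Yes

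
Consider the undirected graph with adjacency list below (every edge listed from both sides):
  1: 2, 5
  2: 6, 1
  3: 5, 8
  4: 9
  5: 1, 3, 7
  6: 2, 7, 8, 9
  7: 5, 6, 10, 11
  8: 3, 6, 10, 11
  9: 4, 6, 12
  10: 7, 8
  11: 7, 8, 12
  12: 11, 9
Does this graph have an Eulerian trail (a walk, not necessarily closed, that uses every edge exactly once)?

No

Degrees: 1:2, 2:2, 3:2, 4:1, 5:3, 6:4, 7:4, 8:4, 9:3, 10:2, 11:3, 12:2
Odd-degree vertices: 4, 5, 9, 11 (4 total).
With 4 odd-degree vertices (more than two), no single trail can use every edge.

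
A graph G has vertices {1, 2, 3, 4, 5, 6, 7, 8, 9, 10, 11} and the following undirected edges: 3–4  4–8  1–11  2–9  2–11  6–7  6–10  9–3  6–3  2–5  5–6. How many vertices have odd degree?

Degrees: 1:1, 2:3, 3:3, 4:2, 5:2, 6:4, 7:1, 8:1, 9:2, 10:1, 11:2
Odd-degree vertices: 1, 2, 3, 7, 8, 10.

6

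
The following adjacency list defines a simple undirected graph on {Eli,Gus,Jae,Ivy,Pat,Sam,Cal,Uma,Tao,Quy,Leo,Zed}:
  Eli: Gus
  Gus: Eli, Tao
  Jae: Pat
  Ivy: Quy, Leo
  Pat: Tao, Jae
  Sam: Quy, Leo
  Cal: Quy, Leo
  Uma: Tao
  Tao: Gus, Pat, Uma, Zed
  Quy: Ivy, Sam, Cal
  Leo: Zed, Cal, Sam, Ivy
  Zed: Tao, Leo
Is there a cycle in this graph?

Yes

The graph has 12 vertices, 13 edges, and 1 connected component.
Since 13 > 12 - 1, a cycle must exist; for instance Leo-Cal-Quy-Ivy-Leo.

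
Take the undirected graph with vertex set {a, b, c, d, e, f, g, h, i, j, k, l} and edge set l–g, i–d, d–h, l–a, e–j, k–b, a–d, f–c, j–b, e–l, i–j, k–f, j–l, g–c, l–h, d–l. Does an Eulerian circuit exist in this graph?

Yes

Degrees: a:2, b:2, c:2, d:4, e:2, f:2, g:2, h:2, i:2, j:4, k:2, l:6
Every vertex has even degree and the edges form a single connected piece, so an Eulerian circuit exists.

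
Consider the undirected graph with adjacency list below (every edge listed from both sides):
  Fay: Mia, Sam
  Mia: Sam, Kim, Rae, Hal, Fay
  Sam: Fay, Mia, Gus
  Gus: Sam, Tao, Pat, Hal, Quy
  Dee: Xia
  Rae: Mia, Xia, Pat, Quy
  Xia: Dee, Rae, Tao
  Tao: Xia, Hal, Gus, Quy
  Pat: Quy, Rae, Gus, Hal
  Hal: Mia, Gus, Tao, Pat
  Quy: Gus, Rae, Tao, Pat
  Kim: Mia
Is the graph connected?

Starting from Fay and exploring outward reaches every vertex (Fay, Sam, Mia, Gus, Hal, Kim, Rae, Tao, Pat, Quy, Xia, Dee); the graph is connected.

Yes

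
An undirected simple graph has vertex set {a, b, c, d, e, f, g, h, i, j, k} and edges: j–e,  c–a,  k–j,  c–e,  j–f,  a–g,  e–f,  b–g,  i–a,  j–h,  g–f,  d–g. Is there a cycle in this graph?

Yes

|V| = 11, |E| = 12, number of components = 1.
Since 12 > 11 - 1, a cycle must exist; for instance a-g-f-j-e-c-a.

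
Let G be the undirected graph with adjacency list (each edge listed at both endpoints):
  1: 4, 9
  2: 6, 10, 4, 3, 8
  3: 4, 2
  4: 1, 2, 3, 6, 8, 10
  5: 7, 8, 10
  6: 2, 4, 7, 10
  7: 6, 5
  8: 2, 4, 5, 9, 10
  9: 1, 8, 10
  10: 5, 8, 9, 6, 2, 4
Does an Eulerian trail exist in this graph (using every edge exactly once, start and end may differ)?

No

Degrees: 1:2, 2:5, 3:2, 4:6, 5:3, 6:4, 7:2, 8:5, 9:3, 10:6
Odd-degree vertices: 2, 5, 8, 9 (4 total).
An Eulerian trail requires 0 or 2 odd-degree vertices; here there are 4.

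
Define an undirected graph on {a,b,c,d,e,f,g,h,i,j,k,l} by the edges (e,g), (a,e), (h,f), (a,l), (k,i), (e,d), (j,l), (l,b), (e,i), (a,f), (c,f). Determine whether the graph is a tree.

Yes

The graph has 12 vertices and 11 edges.
Connected and |E| = |V| - 1, which characterizes a tree.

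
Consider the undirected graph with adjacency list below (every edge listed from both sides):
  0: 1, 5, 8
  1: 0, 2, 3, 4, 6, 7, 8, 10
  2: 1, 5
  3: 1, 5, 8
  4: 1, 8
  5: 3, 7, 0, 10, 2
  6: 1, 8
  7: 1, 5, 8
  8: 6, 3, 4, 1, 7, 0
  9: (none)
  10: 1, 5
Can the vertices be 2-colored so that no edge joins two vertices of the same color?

1-8-7-1 is an odd cycle (length 3), and a bipartite graph can contain only even cycles.

No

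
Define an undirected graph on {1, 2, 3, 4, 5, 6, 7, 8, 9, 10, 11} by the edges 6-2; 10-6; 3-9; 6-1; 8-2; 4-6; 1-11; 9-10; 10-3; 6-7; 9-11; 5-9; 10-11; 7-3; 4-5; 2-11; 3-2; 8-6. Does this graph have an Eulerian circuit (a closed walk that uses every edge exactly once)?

Degrees: 1:2, 2:4, 3:4, 4:2, 5:2, 6:6, 7:2, 8:2, 9:4, 10:4, 11:4
All degrees are even and the non-isolated vertices are connected — an Eulerian circuit exists.

Yes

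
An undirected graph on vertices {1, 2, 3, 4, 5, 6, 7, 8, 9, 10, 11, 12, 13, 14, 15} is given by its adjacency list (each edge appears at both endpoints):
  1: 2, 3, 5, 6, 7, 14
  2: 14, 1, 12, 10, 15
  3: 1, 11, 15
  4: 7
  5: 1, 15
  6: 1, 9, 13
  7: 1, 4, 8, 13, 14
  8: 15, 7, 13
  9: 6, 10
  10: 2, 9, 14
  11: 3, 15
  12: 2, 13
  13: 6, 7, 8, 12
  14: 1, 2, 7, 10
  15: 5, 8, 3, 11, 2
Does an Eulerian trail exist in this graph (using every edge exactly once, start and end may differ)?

Degrees: 1:6, 2:5, 3:3, 4:1, 5:2, 6:3, 7:5, 8:3, 9:2, 10:3, 11:2, 12:2, 13:4, 14:4, 15:5
Odd-degree vertices: 2, 3, 4, 6, 7, 8, 10, 15 (8 total).
With 8 odd-degree vertices (more than two), no single trail can use every edge.

No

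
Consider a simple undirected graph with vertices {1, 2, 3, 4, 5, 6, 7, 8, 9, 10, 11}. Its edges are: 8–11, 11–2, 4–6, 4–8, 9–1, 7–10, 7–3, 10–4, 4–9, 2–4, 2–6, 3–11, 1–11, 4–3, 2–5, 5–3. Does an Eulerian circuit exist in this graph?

Degrees: 1:2, 2:4, 3:4, 4:6, 5:2, 6:2, 7:2, 8:2, 9:2, 10:2, 11:4
All degrees are even and the non-isolated vertices are connected — an Eulerian circuit exists.

Yes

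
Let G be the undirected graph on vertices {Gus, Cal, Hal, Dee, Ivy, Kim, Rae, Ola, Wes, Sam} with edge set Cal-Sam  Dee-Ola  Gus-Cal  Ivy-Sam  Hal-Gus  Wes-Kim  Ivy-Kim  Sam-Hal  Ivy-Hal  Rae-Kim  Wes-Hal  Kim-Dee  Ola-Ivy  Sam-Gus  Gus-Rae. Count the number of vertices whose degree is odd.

Degrees: Gus:4, Cal:2, Hal:4, Dee:2, Ivy:4, Kim:4, Rae:2, Ola:2, Wes:2, Sam:4
Odd-degree vertices: none.

0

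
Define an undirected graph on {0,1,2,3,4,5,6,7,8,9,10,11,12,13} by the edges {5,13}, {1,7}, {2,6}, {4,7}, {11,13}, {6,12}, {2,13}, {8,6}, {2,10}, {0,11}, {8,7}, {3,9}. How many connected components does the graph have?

2

Component: {3, 9}
Component: {0, 1, 2, 4, 5, 6, 7, 8, 10, 11, 12, 13}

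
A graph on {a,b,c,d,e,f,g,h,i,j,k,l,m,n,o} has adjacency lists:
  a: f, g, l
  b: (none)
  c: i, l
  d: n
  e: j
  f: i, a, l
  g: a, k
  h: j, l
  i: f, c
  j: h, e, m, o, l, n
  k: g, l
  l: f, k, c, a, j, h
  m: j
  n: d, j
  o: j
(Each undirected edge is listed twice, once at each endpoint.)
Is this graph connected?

Component: {b}
Component: {a, c, d, e, f, g, h, i, j, k, l, m, n, o}
No edge joins these 2 groups, so the graph is disconnected.

No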